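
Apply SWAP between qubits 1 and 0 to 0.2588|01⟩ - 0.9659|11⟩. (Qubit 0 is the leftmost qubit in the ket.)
0.2588|10⟩ - 0.9659|11⟩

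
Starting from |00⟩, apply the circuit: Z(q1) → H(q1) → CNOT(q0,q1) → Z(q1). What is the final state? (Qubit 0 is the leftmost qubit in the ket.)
1/√2|00⟩ - 1/√2|01⟩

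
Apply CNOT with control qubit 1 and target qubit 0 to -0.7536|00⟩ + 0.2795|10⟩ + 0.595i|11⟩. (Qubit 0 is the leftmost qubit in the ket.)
-0.7536|00⟩ + 0.595i|01⟩ + 0.2795|10⟩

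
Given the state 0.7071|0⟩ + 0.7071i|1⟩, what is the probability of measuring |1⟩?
0.5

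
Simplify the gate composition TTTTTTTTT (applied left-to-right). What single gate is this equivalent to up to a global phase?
T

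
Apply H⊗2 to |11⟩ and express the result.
1/2|00⟩ - 1/2|01⟩ - 1/2|10⟩ + 1/2|11⟩

H⊗2 gives amp(|y⟩) = (1/2) Σ_x (−1)^(x·y) amp(|x⟩), where x·y is the number of positions in which both x and y have a 1.
|00⟩: (1)/2 = 1/2
|01⟩: (-1)/2 = -1/2
|10⟩: (-1)/2 = -1/2
|11⟩: (1)/2 = 1/2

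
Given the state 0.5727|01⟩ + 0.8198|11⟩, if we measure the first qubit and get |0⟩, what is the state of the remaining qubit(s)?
|1⟩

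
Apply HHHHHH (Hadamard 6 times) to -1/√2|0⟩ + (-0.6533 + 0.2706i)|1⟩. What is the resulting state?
-1/√2|0⟩ + (-0.6533 + 0.2706i)|1⟩

H² = I, so an even number of Hadamards cancels: H^6 = I and the state is unchanged.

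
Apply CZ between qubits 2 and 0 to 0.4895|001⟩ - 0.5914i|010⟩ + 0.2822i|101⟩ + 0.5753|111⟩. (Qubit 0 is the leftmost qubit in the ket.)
0.4895|001⟩ - 0.5914i|010⟩ - 0.2822i|101⟩ - 0.5753|111⟩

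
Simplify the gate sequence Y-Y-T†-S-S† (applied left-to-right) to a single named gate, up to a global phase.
T†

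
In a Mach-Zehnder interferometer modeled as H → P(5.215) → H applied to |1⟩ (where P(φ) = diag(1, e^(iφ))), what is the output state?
(0.2591 + 0.4382i)|0⟩ + (0.7409 - 0.4382i)|1⟩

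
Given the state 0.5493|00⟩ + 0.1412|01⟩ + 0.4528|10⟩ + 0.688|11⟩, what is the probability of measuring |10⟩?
0.205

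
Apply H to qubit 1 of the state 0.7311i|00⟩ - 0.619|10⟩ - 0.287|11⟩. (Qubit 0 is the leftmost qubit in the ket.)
0.517i|00⟩ + 0.517i|01⟩ - 0.6406|10⟩ - 0.2348|11⟩

H on qubit 1 mixes each pair of kets that differ only in qubit 1: amplitudes (a, b) of (|…0…⟩, |…1…⟩) become ((a + b)/√2, (a − b)/√2). Kets absent from the input have amplitude 0.
(|00⟩, |01⟩): (a, b) = (0.7311i, 0) → (0.517i, 0.517i)
(|10⟩, |11⟩): (a, b) = (-0.619, -0.287) → (-0.6406, -0.2348)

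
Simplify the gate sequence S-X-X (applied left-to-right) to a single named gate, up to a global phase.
S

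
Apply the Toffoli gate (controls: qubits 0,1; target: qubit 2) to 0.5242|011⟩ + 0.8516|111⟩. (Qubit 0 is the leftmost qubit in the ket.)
0.5242|011⟩ + 0.8516|110⟩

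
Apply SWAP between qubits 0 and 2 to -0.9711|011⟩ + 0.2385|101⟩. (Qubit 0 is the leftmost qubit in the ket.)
0.2385|101⟩ - 0.9711|110⟩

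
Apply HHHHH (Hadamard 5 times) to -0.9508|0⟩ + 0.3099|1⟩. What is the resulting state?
-0.4532|0⟩ - 0.8914|1⟩

H² = I, so H^5 = H: a single Hadamard. With (a, b) = (-0.9508, 0.3099), H gives ((a + b)/√2, (a − b)/√2) = (-0.4532, -0.8914).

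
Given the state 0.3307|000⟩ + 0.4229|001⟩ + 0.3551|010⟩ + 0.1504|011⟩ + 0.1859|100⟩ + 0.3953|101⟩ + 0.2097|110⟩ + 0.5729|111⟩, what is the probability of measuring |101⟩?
0.1563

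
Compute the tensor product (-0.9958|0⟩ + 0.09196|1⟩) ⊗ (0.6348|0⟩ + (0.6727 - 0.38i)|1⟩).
-0.6321|00⟩ + (-0.6699 + 0.3784i)|01⟩ + 0.05838|10⟩ + (0.06186 - 0.03494i)|11⟩

amp(|b₁b₂…⟩) = product of the factor amplitudes for bits b₁, b₂, …; only kets whose every factor amplitude is nonzero survive.
|00⟩: (-0.9958)(0.6348) = -0.6321
|01⟩: (-0.9958)(0.6727 - 0.38i) = (-0.6699 + 0.3784i)
|10⟩: (0.09196)(0.6348) = 0.05838
|11⟩: (0.09196)(0.6727 - 0.38i) = (0.06186 - 0.03494i)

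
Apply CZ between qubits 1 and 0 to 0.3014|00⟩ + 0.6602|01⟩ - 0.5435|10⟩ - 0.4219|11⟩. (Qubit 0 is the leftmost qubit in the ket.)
0.3014|00⟩ + 0.6602|01⟩ - 0.5435|10⟩ + 0.4219|11⟩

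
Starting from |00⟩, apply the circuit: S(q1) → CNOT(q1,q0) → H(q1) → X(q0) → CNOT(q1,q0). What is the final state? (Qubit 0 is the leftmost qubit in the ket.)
1/√2|01⟩ + 1/√2|10⟩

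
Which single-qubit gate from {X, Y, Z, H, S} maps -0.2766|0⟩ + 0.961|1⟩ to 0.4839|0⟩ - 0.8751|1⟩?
H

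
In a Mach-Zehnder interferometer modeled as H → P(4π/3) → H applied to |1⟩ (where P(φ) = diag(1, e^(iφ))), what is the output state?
(0.75 + 0.433i)|0⟩ + (0.25 - 0.433i)|1⟩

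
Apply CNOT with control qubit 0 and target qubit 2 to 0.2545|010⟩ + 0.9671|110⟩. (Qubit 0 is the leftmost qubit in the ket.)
0.2545|010⟩ + 0.9671|111⟩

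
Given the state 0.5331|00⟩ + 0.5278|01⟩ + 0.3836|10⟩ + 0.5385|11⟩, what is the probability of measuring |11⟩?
0.29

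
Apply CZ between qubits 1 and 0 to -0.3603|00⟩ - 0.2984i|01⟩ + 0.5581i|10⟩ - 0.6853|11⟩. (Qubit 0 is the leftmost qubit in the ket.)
-0.3603|00⟩ - 0.2984i|01⟩ + 0.5581i|10⟩ + 0.6853|11⟩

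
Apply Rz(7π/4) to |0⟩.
(-0.9239 - 0.3827i)|0⟩

Rz(7π/4) = [[e^(−iθ/2), 0], [0, e^(iθ/2)]] with e^(±iθ/2) = cos(θ/2) ± i·sin(θ/2); θ = 7π/4, cos(θ/2) ≈ -0.92388, sin(θ/2) ≈ 0.382683.
With a = amp(|0⟩) = 1 and b = amp(|1⟩) = 0:
new amp(|0⟩) = (-0.92388 - 0.382683i)·a = (-0.9239 - 0.3827i)
new amp(|1⟩) = (-0.92388 + 0.382683i)·b = 0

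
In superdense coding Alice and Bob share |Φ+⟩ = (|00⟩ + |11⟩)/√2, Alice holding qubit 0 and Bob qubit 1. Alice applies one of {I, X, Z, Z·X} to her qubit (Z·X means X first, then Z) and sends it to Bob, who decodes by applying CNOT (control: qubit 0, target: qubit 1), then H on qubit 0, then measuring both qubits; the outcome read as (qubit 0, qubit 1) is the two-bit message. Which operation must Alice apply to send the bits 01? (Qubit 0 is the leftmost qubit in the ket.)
X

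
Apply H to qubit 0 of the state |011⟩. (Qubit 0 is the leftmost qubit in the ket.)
1/√2|011⟩ + 1/√2|111⟩

H on qubit 0 mixes each pair of kets that differ only in qubit 0: amplitudes (a, b) of (|…0…⟩, |…1…⟩) become ((a + b)/√2, (a − b)/√2). Kets absent from the input have amplitude 0.
(|011⟩, |111⟩): (a, b) = (1, 0) → (1/√2, 1/√2)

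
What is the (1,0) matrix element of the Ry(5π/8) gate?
0.8315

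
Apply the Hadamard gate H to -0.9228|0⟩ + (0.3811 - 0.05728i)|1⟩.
(-0.383 - 0.0405i)|0⟩ + (-0.922 + 0.0405i)|1⟩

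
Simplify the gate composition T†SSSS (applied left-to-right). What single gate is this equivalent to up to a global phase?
T†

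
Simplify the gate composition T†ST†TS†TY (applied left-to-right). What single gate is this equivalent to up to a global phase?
Y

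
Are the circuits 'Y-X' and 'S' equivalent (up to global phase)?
No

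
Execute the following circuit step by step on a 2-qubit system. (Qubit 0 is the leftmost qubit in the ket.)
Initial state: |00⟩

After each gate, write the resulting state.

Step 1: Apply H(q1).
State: 1/√2|00⟩ + 1/√2|01⟩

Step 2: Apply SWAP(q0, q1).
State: 1/√2|00⟩ + 1/√2|10⟩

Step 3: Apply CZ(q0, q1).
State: 1/√2|00⟩ + 1/√2|10⟩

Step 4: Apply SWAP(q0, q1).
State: 1/√2|00⟩ + 1/√2|01⟩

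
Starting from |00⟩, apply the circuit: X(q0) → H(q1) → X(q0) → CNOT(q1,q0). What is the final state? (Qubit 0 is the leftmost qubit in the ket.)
1/√2|00⟩ + 1/√2|11⟩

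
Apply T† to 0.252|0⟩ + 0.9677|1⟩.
0.252|0⟩ + (0.6843 - 0.6843i)|1⟩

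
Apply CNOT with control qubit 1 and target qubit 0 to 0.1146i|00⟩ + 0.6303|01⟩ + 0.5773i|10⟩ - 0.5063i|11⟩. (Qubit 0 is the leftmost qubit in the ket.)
0.1146i|00⟩ - 0.5063i|01⟩ + 0.5773i|10⟩ + 0.6303|11⟩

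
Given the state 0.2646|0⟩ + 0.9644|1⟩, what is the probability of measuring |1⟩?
0.9301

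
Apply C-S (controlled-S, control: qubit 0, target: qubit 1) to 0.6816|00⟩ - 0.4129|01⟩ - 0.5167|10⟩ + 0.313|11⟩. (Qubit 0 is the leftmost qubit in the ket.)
0.6816|00⟩ - 0.4129|01⟩ - 0.5167|10⟩ + 0.313i|11⟩

C-S leaves the control-|0⟩ kets |00⟩, |01⟩ unchanged and applies S to qubit 1 on the control-|1⟩ pair (|10⟩, |11⟩).
S = [[1, 0], [0, i]].
With a = amp(|10⟩) = -0.5167 and b = amp(|11⟩) = 0.313:
new amp(|10⟩) = (1)·a = -0.5167
new amp(|11⟩) = (i)·b = 0.313i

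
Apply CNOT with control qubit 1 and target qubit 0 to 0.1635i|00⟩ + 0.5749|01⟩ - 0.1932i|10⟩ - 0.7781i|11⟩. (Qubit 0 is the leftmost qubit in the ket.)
0.1635i|00⟩ - 0.7781i|01⟩ - 0.1932i|10⟩ + 0.5749|11⟩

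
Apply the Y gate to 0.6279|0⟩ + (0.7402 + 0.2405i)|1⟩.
(0.2405 - 0.7402i)|0⟩ + 0.6279i|1⟩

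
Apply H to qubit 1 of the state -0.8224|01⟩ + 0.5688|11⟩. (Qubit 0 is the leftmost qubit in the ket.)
-0.5815|00⟩ + 0.5815|01⟩ + 0.4022|10⟩ - 0.4022|11⟩

H on qubit 1 mixes each pair of kets that differ only in qubit 1: amplitudes (a, b) of (|…0…⟩, |…1…⟩) become ((a + b)/√2, (a − b)/√2). Kets absent from the input have amplitude 0.
(|00⟩, |01⟩): (a, b) = (0, -0.8224) → (-0.5815, 0.5815)
(|10⟩, |11⟩): (a, b) = (0, 0.5688) → (0.4022, -0.4022)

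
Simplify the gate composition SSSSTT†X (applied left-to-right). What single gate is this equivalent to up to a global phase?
X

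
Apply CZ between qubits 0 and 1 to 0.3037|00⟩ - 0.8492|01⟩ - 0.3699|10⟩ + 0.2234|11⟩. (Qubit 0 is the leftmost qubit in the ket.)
0.3037|00⟩ - 0.8492|01⟩ - 0.3699|10⟩ - 0.2234|11⟩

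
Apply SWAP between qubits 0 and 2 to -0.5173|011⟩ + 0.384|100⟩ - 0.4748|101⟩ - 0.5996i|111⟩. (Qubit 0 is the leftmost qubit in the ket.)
0.384|001⟩ - 0.4748|101⟩ - 0.5173|110⟩ - 0.5996i|111⟩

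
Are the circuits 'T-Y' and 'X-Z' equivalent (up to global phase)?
No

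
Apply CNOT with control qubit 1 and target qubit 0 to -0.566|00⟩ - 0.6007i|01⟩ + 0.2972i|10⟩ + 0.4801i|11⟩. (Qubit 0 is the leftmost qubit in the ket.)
-0.566|00⟩ + 0.4801i|01⟩ + 0.2972i|10⟩ - 0.6007i|11⟩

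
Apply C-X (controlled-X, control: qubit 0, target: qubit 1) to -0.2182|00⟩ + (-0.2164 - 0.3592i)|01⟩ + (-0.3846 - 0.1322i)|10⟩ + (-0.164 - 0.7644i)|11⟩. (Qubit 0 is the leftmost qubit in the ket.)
-0.2182|00⟩ + (-0.2164 - 0.3592i)|01⟩ + (-0.164 - 0.7644i)|10⟩ + (-0.3846 - 0.1322i)|11⟩

C-X leaves the control-|0⟩ kets |00⟩, |01⟩ unchanged and applies X to qubit 1 on the control-|1⟩ pair (|10⟩, |11⟩).
X = [[0, 1], [1, 0]].
With a = amp(|10⟩) = (-0.3846 - 0.1322i) and b = amp(|11⟩) = (-0.164 - 0.7644i):
new amp(|10⟩) = (1)·b = (-0.164 - 0.7644i)
new amp(|11⟩) = (1)·a = (-0.3846 - 0.1322i)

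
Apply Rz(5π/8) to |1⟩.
(0.5556 + 0.8315i)|1⟩

Rz(5π/8) = [[e^(−iθ/2), 0], [0, e^(iθ/2)]] with e^(±iθ/2) = cos(θ/2) ± i·sin(θ/2); θ = 5π/8, cos(θ/2) ≈ 0.55557, sin(θ/2) ≈ 0.83147.
With a = amp(|0⟩) = 0 and b = amp(|1⟩) = 1:
new amp(|0⟩) = (0.55557 - 0.83147i)·a = 0
new amp(|1⟩) = (0.55557 + 0.83147i)·b = (0.5556 + 0.8315i)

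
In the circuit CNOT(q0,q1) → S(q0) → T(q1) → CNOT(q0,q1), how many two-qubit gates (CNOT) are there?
2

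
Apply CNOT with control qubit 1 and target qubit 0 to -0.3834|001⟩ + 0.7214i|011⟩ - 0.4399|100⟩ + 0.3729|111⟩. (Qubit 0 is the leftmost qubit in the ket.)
-0.3834|001⟩ + 0.3729|011⟩ - 0.4399|100⟩ + 0.7214i|111⟩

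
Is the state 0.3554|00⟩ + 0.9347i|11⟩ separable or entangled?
Entangled

Writing the state as a|00⟩ + b|01⟩ + c|10⟩ + d|11⟩, it is a product state iff ad − bc = 0.
Here (a, b, c, d) = (0.3554, 0, 0, 0.9347i): ad − bc = (0.3554)(0.9347i) − (0)(0) = 0.3322i ≠ 0, so the state is entangled.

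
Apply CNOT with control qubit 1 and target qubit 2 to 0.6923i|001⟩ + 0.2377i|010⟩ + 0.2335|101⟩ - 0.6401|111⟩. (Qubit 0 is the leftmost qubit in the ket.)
0.6923i|001⟩ + 0.2377i|011⟩ + 0.2335|101⟩ - 0.6401|110⟩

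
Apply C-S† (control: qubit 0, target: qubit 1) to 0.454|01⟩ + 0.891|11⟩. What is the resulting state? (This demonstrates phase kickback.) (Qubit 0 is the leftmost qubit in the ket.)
0.454|01⟩ - 0.891i|11⟩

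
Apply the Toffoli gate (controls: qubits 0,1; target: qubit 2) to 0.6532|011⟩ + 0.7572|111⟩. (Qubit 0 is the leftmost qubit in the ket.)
0.6532|011⟩ + 0.7572|110⟩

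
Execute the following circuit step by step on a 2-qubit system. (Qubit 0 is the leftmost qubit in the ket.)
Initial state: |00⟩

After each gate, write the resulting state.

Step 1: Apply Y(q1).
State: i|01⟩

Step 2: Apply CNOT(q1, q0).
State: i|11⟩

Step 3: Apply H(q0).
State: (1/√2)i|01⟩ - (1/√2)i|11⟩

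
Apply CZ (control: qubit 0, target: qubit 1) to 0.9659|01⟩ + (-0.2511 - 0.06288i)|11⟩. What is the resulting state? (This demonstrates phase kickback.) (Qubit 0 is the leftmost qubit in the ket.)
0.9659|01⟩ + (0.2511 + 0.06288i)|11⟩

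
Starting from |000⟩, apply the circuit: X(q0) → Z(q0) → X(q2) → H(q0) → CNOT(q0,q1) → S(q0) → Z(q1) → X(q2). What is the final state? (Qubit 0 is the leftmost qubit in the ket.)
-1/√2|000⟩ - (1/√2)i|110⟩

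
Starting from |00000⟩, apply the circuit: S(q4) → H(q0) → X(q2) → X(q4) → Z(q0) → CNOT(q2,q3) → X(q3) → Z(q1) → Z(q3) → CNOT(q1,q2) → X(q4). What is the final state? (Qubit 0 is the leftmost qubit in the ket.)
1/√2|00100⟩ - 1/√2|10100⟩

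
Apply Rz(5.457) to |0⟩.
(-0.9159 - 0.4014i)|0⟩

Rz(5.457) = [[e^(−iθ/2), 0], [0, e^(iθ/2)]] with e^(±iθ/2) = cos(θ/2) ± i·sin(θ/2); θ = 5.457, cos(θ/2) ≈ -0.915884, sin(θ/2) ≈ 0.401444.
With a = amp(|0⟩) = 1 and b = amp(|1⟩) = 0:
new amp(|0⟩) = (-0.915884 - 0.401444i)·a = (-0.9159 - 0.4014i)
new amp(|1⟩) = (-0.915884 + 0.401444i)·b = 0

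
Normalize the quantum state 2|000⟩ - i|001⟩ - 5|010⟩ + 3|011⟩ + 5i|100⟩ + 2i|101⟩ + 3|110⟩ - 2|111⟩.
0.2222|000⟩ - 0.1111i|001⟩ - 0.5556|010⟩ + 0.3333|011⟩ + 0.5556i|100⟩ + 0.2222i|101⟩ + 0.3333|110⟩ - 0.2222|111⟩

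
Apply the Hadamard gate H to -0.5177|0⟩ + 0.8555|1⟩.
0.2389|0⟩ - 0.971|1⟩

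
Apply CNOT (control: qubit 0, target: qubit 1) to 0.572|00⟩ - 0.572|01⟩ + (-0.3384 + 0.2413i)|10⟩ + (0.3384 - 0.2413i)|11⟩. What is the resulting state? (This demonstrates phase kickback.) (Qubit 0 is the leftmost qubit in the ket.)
0.572|00⟩ - 0.572|01⟩ + (0.3384 - 0.2413i)|10⟩ + (-0.3384 + 0.2413i)|11⟩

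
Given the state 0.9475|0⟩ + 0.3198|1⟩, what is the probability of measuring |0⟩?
0.8978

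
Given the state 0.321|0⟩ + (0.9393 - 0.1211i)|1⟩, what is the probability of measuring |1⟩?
0.8969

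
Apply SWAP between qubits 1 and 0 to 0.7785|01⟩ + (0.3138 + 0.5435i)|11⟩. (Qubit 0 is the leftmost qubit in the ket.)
0.7785|10⟩ + (0.3138 + 0.5435i)|11⟩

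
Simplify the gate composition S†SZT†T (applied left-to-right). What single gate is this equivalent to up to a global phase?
Z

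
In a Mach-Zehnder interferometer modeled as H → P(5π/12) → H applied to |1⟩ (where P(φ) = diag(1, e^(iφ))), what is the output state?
(0.3706 - 0.483i)|0⟩ + (0.6294 + 0.483i)|1⟩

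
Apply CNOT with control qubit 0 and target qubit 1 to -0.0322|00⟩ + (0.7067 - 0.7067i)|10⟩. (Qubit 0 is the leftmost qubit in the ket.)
-0.0322|00⟩ + (0.7067 - 0.7067i)|11⟩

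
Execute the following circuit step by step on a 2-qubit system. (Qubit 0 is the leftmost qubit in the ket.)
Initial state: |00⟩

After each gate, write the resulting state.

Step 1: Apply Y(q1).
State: i|01⟩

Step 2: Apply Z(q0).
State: i|01⟩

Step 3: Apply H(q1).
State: (1/√2)i|00⟩ - (1/√2)i|01⟩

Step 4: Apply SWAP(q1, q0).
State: (1/√2)i|00⟩ - (1/√2)i|10⟩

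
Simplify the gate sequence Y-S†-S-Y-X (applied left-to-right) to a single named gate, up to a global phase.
X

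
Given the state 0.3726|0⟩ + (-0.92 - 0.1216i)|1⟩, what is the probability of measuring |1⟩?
0.8612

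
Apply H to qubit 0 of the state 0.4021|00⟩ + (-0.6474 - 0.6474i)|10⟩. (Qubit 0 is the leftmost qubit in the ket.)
(-0.1735 - 0.4578i)|00⟩ + (0.7421 + 0.4578i)|10⟩

H on qubit 0 mixes each pair of kets that differ only in qubit 0: amplitudes (a, b) of (|…0…⟩, |…1…⟩) become ((a + b)/√2, (a − b)/√2). Kets absent from the input have amplitude 0.
(|00⟩, |10⟩): (a, b) = (0.4021, (-0.6474 - 0.6474i)) → ((-0.1735 - 0.4578i), (0.7421 + 0.4578i))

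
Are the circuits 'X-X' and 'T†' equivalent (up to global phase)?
No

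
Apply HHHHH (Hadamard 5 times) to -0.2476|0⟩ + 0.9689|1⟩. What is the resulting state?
0.51|0⟩ - 0.8602|1⟩

H² = I, so H^5 = H: a single Hadamard. With (a, b) = (-0.2476, 0.9689), H gives ((a + b)/√2, (a − b)/√2) = (0.51, -0.8602).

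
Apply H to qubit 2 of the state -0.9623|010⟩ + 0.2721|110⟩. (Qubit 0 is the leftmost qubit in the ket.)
-0.6804|010⟩ - 0.6804|011⟩ + 0.1924|110⟩ + 0.1924|111⟩

H on qubit 2 mixes each pair of kets that differ only in qubit 2: amplitudes (a, b) of (|…0…⟩, |…1…⟩) become ((a + b)/√2, (a − b)/√2). Kets absent from the input have amplitude 0.
(|010⟩, |011⟩): (a, b) = (-0.9623, 0) → (-0.6804, -0.6804)
(|110⟩, |111⟩): (a, b) = (0.2721, 0) → (0.1924, 0.1924)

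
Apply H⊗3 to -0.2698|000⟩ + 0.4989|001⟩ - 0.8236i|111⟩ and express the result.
(0.081 - 0.2912i)|000⟩ + (-0.2718 + 0.2912i)|001⟩ + (0.081 + 0.2912i)|010⟩ + (-0.2718 - 0.2912i)|011⟩ + (0.081 + 0.2912i)|100⟩ + (-0.2718 - 0.2912i)|101⟩ + (0.081 - 0.2912i)|110⟩ + (-0.2718 + 0.2912i)|111⟩

H⊗3 gives amp(|y⟩) = (1/2√2) Σ_x (−1)^(x·y) amp(|x⟩), where x·y is the number of positions in which both x and y have a 1.
|000⟩: (-0.2698 + 0.4989 - 0.8236i)/(2√2) = (0.081 - 0.2912i)
|001⟩: (-0.2698 - 0.4989 + 0.8236i)/(2√2) = (-0.2718 + 0.2912i)
|010⟩: (-0.2698 + 0.4989 + 0.8236i)/(2√2) = (0.081 + 0.2912i)
|011⟩: (-0.2698 - 0.4989 - 0.8236i)/(2√2) = (-0.2718 - 0.2912i)
|100⟩: (-0.2698 + 0.4989 + 0.8236i)/(2√2) = (0.081 + 0.2912i)
|101⟩: (-0.2698 - 0.4989 - 0.8236i)/(2√2) = (-0.2718 - 0.2912i)
|110⟩: (-0.2698 + 0.4989 - 0.8236i)/(2√2) = (0.081 - 0.2912i)
|111⟩: (-0.2698 - 0.4989 + 0.8236i)/(2√2) = (-0.2718 + 0.2912i)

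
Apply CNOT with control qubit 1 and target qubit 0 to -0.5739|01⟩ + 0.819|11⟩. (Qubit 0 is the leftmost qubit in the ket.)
0.819|01⟩ - 0.5739|11⟩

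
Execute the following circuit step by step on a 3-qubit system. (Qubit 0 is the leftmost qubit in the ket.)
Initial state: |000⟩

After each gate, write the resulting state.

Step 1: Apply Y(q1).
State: i|010⟩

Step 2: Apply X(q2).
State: i|011⟩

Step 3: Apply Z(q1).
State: -i|011⟩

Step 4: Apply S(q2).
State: |011⟩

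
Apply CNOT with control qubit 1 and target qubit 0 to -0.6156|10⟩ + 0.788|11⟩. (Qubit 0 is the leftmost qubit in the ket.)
0.788|01⟩ - 0.6156|10⟩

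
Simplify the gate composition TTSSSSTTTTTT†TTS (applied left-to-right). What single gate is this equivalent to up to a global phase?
S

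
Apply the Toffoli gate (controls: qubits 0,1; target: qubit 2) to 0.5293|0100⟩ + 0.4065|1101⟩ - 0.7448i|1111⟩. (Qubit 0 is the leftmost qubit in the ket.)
0.5293|0100⟩ - 0.7448i|1101⟩ + 0.4065|1111⟩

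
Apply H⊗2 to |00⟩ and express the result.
1/2|00⟩ + 1/2|01⟩ + 1/2|10⟩ + 1/2|11⟩

H⊗2 gives amp(|y⟩) = (1/2) Σ_x (−1)^(x·y) amp(|x⟩), where x·y is the number of positions in which both x and y have a 1.
|00⟩: (1)/2 = 1/2
|01⟩: (1)/2 = 1/2
|10⟩: (1)/2 = 1/2
|11⟩: (1)/2 = 1/2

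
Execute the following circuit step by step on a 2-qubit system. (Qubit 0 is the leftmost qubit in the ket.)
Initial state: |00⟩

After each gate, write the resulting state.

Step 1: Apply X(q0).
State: |10⟩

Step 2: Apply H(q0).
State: 1/√2|00⟩ - 1/√2|10⟩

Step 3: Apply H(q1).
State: 1/2|00⟩ + 1/2|01⟩ - 1/2|10⟩ - 1/2|11⟩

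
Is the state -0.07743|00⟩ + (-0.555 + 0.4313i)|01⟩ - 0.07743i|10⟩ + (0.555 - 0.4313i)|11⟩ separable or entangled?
Entangled

Writing the state as a|00⟩ + b|01⟩ + c|10⟩ + d|11⟩, it is a product state iff ad − bc = 0.
Here (a, b, c, d) = (-0.07743, (-0.555 + 0.4313i), -0.07743i, (0.555 - 0.4313i)): ad − bc = (-0.07743)(0.555 - 0.4313i) − (-0.555 + 0.4313i)(-0.07743i) = (-0.07637 - 0.009578i) ≠ 0, so the state is entangled.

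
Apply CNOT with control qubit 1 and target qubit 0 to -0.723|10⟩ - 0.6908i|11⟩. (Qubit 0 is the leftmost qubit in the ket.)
-0.6908i|01⟩ - 0.723|10⟩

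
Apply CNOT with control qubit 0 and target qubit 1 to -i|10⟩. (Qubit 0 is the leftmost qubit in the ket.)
-i|11⟩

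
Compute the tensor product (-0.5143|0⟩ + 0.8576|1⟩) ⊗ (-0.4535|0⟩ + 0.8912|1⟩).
0.2332|00⟩ - 0.4583|01⟩ - 0.3889|10⟩ + 0.7643|11⟩

amp(|b₁b₂…⟩) = product of the factor amplitudes for bits b₁, b₂, …; only kets whose every factor amplitude is nonzero survive.
|00⟩: (-0.5143)(-0.4535) = 0.2332
|01⟩: (-0.5143)(0.8912) = -0.4583
|10⟩: (0.8576)(-0.4535) = -0.3889
|11⟩: (0.8576)(0.8912) = 0.7643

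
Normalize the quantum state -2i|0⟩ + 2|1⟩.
-(1/√2)i|0⟩ + 1/√2|1⟩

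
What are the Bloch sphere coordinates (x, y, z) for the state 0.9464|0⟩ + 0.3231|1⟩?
(0.6116, 0, 0.7913)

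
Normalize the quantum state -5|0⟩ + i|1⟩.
-0.9806|0⟩ + 0.1961i|1⟩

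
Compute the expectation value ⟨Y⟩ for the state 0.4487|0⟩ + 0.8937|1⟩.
0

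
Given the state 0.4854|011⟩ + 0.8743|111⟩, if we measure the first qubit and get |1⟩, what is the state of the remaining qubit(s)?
|11⟩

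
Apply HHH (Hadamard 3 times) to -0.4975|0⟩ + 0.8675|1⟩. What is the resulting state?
0.2616|0⟩ - 0.9652|1⟩

H² = I, so H^3 = H: a single Hadamard. With (a, b) = (-0.4975, 0.8675), H gives ((a + b)/√2, (a − b)/√2) = (0.2616, -0.9652).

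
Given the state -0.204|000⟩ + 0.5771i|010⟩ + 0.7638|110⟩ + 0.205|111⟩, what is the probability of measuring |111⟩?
0.04203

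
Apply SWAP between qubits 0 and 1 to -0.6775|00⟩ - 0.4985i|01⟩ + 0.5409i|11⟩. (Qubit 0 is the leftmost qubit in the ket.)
-0.6775|00⟩ - 0.4985i|10⟩ + 0.5409i|11⟩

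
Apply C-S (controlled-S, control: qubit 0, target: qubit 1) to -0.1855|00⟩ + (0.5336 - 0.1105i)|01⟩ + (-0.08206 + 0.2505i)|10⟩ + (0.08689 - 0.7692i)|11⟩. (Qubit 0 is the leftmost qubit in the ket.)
-0.1855|00⟩ + (0.5336 - 0.1105i)|01⟩ + (-0.08206 + 0.2505i)|10⟩ + (0.7692 + 0.08689i)|11⟩

C-S leaves the control-|0⟩ kets |00⟩, |01⟩ unchanged and applies S to qubit 1 on the control-|1⟩ pair (|10⟩, |11⟩).
S = [[1, 0], [0, i]].
With a = amp(|10⟩) = (-0.08206 + 0.2505i) and b = amp(|11⟩) = (0.08689 - 0.7692i):
new amp(|10⟩) = (1)·a = (-0.08206 + 0.2505i)
new amp(|11⟩) = (i)·b = (0.7692 + 0.08689i)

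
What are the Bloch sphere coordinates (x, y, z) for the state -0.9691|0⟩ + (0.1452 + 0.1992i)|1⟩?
(-0.2814, -0.3861, 0.8784)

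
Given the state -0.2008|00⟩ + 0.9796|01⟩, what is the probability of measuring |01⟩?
0.9596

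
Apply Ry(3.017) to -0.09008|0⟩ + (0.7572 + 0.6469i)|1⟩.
(-0.7613 - 0.6456i)|0⟩ + (-0.04276 + 0.04027i)|1⟩

Ry(3.017) = [[cos(θ/2), −sin(θ/2)], [sin(θ/2), cos(θ/2)]]; θ = 3.017, cos(θ/2) ≈ 0.062256, sin(θ/2) ≈ 0.99806.
With a = amp(|0⟩) = -0.09008 and b = amp(|1⟩) = (0.7572 + 0.6469i):
new amp(|0⟩) = (0.062256)·a + (-0.99806)·b = (-0.7613 - 0.6456i)
new amp(|1⟩) = (0.99806)·a + (0.062256)·b = (-0.04276 + 0.04027i)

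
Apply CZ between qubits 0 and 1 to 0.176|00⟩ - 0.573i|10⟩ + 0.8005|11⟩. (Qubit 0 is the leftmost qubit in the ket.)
0.176|00⟩ - 0.573i|10⟩ - 0.8005|11⟩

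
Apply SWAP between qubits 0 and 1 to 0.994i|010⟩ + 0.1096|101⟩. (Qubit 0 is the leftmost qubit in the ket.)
0.1096|011⟩ + 0.994i|100⟩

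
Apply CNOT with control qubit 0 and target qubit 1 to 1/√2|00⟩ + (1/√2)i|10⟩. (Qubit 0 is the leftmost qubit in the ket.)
1/√2|00⟩ + (1/√2)i|11⟩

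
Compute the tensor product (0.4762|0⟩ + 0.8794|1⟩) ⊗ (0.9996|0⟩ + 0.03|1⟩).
0.476|00⟩ + 0.01429|01⟩ + 0.879|10⟩ + 0.02638|11⟩

amp(|b₁b₂…⟩) = product of the factor amplitudes for bits b₁, b₂, …; only kets whose every factor amplitude is nonzero survive.
|00⟩: (0.4762)(0.9996) = 0.476
|01⟩: (0.4762)(0.03) = 0.01429
|10⟩: (0.8794)(0.9996) = 0.879
|11⟩: (0.8794)(0.03) = 0.02638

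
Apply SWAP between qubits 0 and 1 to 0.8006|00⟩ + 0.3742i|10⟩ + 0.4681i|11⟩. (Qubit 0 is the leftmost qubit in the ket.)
0.8006|00⟩ + 0.3742i|01⟩ + 0.4681i|11⟩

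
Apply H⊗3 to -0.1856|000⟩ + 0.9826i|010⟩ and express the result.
(-0.06562 + 0.3474i)|000⟩ + (-0.06562 + 0.3474i)|001⟩ + (-0.06562 - 0.3474i)|010⟩ + (-0.06562 - 0.3474i)|011⟩ + (-0.06562 + 0.3474i)|100⟩ + (-0.06562 + 0.3474i)|101⟩ + (-0.06562 - 0.3474i)|110⟩ + (-0.06562 - 0.3474i)|111⟩

H⊗3 gives amp(|y⟩) = (1/2√2) Σ_x (−1)^(x·y) amp(|x⟩), where x·y is the number of positions in which both x and y have a 1.
|000⟩: (-0.1856 + 0.9826i)/(2√2) = (-0.06562 + 0.3474i)
|001⟩: (-0.1856 + 0.9826i)/(2√2) = (-0.06562 + 0.3474i)
|010⟩: (-0.1856 - 0.9826i)/(2√2) = (-0.06562 - 0.3474i)
|011⟩: (-0.1856 - 0.9826i)/(2√2) = (-0.06562 - 0.3474i)
|100⟩: (-0.1856 + 0.9826i)/(2√2) = (-0.06562 + 0.3474i)
|101⟩: (-0.1856 + 0.9826i)/(2√2) = (-0.06562 + 0.3474i)
|110⟩: (-0.1856 - 0.9826i)/(2√2) = (-0.06562 - 0.3474i)
|111⟩: (-0.1856 - 0.9826i)/(2√2) = (-0.06562 - 0.3474i)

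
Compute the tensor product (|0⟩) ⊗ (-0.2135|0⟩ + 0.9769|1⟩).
-0.2135|00⟩ + 0.9769|01⟩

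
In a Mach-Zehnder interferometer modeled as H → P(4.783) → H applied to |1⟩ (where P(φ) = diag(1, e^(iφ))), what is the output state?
(0.4647 + 0.4988i)|0⟩ + (0.5353 - 0.4988i)|1⟩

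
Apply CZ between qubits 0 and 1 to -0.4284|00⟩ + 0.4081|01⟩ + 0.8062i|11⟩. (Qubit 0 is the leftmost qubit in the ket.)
-0.4284|00⟩ + 0.4081|01⟩ - 0.8062i|11⟩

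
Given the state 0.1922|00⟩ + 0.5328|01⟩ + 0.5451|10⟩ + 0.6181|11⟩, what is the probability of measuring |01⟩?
0.2839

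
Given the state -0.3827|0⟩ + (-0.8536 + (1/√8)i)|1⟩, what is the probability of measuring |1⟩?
0.8536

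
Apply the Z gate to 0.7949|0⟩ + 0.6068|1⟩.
0.7949|0⟩ - 0.6068|1⟩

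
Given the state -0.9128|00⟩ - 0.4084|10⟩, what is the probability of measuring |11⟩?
0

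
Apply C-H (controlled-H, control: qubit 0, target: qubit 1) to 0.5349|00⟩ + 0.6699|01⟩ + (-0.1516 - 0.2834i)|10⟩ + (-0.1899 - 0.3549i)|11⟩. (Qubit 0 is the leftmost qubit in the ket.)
0.5349|00⟩ + 0.6699|01⟩ + (-0.2415 - 0.4513i)|10⟩ + (0.02708 + 0.05056i)|11⟩

C-H leaves the control-|0⟩ kets |00⟩, |01⟩ unchanged and applies H to qubit 1 on the control-|1⟩ pair (|10⟩, |11⟩).
H = [[1/√2, 1/√2], [1/√2, -1/√2]].
With a = amp(|10⟩) = (-0.1516 - 0.2834i) and b = amp(|11⟩) = (-0.1899 - 0.3549i):
new amp(|10⟩) = (1/√2)·a + (1/√2)·b = (-0.2415 - 0.4513i)
new amp(|11⟩) = (1/√2)·a + (-1/√2)·b = (0.02708 + 0.05056i)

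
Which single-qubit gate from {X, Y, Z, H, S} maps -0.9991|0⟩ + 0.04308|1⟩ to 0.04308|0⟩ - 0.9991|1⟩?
X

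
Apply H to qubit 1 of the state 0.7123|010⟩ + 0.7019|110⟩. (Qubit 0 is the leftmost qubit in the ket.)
0.5037|000⟩ - 0.5037|010⟩ + 0.4963|100⟩ - 0.4963|110⟩

H on qubit 1 mixes each pair of kets that differ only in qubit 1: amplitudes (a, b) of (|…0…⟩, |…1…⟩) become ((a + b)/√2, (a − b)/√2). Kets absent from the input have amplitude 0.
(|000⟩, |010⟩): (a, b) = (0, 0.7123) → (0.5037, -0.5037)
(|100⟩, |110⟩): (a, b) = (0, 0.7019) → (0.4963, -0.4963)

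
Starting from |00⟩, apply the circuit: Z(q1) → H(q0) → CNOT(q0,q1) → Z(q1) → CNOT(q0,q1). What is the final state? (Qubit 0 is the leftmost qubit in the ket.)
1/√2|00⟩ - 1/√2|10⟩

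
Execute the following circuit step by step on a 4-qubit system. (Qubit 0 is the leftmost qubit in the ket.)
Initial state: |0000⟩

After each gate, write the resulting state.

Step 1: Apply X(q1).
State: |0100⟩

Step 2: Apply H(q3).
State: 1/√2|0100⟩ + 1/√2|0101⟩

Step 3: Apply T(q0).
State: 1/√2|0100⟩ + 1/√2|0101⟩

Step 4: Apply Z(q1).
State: -1/√2|0100⟩ - 1/√2|0101⟩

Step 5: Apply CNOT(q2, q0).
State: -1/√2|0100⟩ - 1/√2|0101⟩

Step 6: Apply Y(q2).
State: -(1/√2)i|0110⟩ - (1/√2)i|0111⟩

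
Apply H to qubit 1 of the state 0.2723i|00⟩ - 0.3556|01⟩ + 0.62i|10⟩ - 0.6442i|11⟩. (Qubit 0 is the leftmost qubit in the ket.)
(-0.2514 + 0.1925i)|00⟩ + (0.2514 + 0.1925i)|01⟩ - 0.01711i|10⟩ + 0.8939i|11⟩

H on qubit 1 mixes each pair of kets that differ only in qubit 1: amplitudes (a, b) of (|…0…⟩, |…1…⟩) become ((a + b)/√2, (a − b)/√2). Kets absent from the input have amplitude 0.
(|00⟩, |01⟩): (a, b) = (0.2723i, -0.3556) → ((-0.2514 + 0.1925i), (0.2514 + 0.1925i))
(|10⟩, |11⟩): (a, b) = (0.62i, -0.6442i) → (-0.01711i, 0.8939i)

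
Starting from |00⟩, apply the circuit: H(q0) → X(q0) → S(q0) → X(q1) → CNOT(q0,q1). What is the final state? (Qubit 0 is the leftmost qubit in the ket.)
1/√2|01⟩ + (1/√2)i|10⟩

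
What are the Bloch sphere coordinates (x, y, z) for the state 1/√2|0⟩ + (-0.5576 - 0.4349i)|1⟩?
(-0.7886, -0.615, -0.00005577)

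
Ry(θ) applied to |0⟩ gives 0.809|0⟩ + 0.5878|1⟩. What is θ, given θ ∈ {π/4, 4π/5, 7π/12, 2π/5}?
2π/5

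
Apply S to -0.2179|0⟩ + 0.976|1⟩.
-0.2179|0⟩ + 0.976i|1⟩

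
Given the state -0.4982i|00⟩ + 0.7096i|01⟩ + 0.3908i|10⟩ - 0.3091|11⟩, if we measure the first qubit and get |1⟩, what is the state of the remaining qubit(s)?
0.7843i|0⟩ - 0.6204|1⟩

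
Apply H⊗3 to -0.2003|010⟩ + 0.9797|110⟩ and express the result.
0.2756|000⟩ + 0.2756|001⟩ - 0.2756|010⟩ - 0.2756|011⟩ - 0.4172|100⟩ - 0.4172|101⟩ + 0.4172|110⟩ + 0.4172|111⟩

H⊗3 gives amp(|y⟩) = (1/2√2) Σ_x (−1)^(x·y) amp(|x⟩), where x·y is the number of positions in which both x and y have a 1.
|000⟩: (-0.2003 + 0.9797)/(2√2) = 0.2756
|001⟩: (-0.2003 + 0.9797)/(2√2) = 0.2756
|010⟩: (0.2003 - 0.9797)/(2√2) = -0.2756
|011⟩: (0.2003 - 0.9797)/(2√2) = -0.2756
|100⟩: (-0.2003 - 0.9797)/(2√2) = -0.4172
|101⟩: (-0.2003 - 0.9797)/(2√2) = -0.4172
|110⟩: (0.2003 + 0.9797)/(2√2) = 0.4172
|111⟩: (0.2003 + 0.9797)/(2√2) = 0.4172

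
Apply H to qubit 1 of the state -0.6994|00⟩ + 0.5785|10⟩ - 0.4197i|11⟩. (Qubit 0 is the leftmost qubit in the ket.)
-0.4946|00⟩ - 0.4946|01⟩ + (0.4091 - 0.2968i)|10⟩ + (0.4091 + 0.2968i)|11⟩

H on qubit 1 mixes each pair of kets that differ only in qubit 1: amplitudes (a, b) of (|…0…⟩, |…1…⟩) become ((a + b)/√2, (a − b)/√2). Kets absent from the input have amplitude 0.
(|00⟩, |01⟩): (a, b) = (-0.6994, 0) → (-0.4946, -0.4946)
(|10⟩, |11⟩): (a, b) = (0.5785, -0.4197i) → ((0.4091 - 0.2968i), (0.4091 + 0.2968i))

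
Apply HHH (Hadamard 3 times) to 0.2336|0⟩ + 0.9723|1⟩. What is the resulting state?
0.8527|0⟩ - 0.5223|1⟩

H² = I, so H^3 = H: a single Hadamard. With (a, b) = (0.2336, 0.9723), H gives ((a + b)/√2, (a − b)/√2) = (0.8527, -0.5223).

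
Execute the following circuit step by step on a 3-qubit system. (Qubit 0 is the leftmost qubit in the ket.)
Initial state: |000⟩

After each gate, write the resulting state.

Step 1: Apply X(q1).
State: |010⟩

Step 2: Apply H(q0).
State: 1/√2|010⟩ + 1/√2|110⟩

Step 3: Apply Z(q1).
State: -1/√2|010⟩ - 1/√2|110⟩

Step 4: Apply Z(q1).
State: 1/√2|010⟩ + 1/√2|110⟩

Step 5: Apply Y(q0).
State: -(1/√2)i|010⟩ + (1/√2)i|110⟩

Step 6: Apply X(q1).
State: -(1/√2)i|000⟩ + (1/√2)i|100⟩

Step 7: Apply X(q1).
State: -(1/√2)i|010⟩ + (1/√2)i|110⟩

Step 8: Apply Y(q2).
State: 1/√2|011⟩ - 1/√2|111⟩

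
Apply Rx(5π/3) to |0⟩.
-0.866|0⟩ - (1/2)i|1⟩

Rx(5π/3) = [[cos(θ/2), −i·sin(θ/2)], [−i·sin(θ/2), cos(θ/2)]]; θ = 5π/3, cos(θ/2) ≈ -0.866025, sin(θ/2) ≈ 0.5.
With a = amp(|0⟩) = 1 and b = amp(|1⟩) = 0:
new amp(|0⟩) = (-0.866025)·a + (-0.5i)·b = -0.866
new amp(|1⟩) = (-0.5i)·a + (-0.866025)·b = -(1/2)i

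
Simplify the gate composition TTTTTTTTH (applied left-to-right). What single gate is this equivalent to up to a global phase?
H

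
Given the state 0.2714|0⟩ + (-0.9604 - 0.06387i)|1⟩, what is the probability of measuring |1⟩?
0.9264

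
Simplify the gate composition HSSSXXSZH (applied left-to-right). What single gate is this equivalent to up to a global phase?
X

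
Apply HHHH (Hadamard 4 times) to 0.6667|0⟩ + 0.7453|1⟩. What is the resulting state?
0.6667|0⟩ + 0.7453|1⟩

H² = I, so an even number of Hadamards cancels: H^4 = I and the state is unchanged.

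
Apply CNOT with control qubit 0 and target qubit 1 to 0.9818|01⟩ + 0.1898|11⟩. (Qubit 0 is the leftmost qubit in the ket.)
0.9818|01⟩ + 0.1898|10⟩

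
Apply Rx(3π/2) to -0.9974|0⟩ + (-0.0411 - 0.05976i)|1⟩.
(0.663 + 0.02906i)|0⟩ + (0.02906 + 0.7475i)|1⟩

Rx(3π/2) = [[cos(θ/2), −i·sin(θ/2)], [−i·sin(θ/2), cos(θ/2)]]; θ = 3π/2, cos(θ/2) ≈ -0.707107, sin(θ/2) ≈ 0.707107.
With a = amp(|0⟩) = -0.9974 and b = amp(|1⟩) = (-0.0411 - 0.05976i):
new amp(|0⟩) = (-0.707107)·a + (-0.707107i)·b = (0.663 + 0.02906i)
new amp(|1⟩) = (-0.707107i)·a + (-0.707107)·b = (0.02906 + 0.7475i)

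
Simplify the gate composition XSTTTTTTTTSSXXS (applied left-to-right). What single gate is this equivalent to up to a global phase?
X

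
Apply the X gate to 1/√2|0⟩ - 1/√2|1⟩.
-1/√2|0⟩ + 1/√2|1⟩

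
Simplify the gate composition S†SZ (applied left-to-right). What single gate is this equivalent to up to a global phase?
Z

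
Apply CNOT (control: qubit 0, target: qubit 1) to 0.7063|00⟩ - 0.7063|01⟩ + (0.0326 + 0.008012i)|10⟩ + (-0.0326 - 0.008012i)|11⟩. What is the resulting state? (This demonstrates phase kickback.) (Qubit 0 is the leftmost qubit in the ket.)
0.7063|00⟩ - 0.7063|01⟩ + (-0.0326 - 0.008012i)|10⟩ + (0.0326 + 0.008012i)|11⟩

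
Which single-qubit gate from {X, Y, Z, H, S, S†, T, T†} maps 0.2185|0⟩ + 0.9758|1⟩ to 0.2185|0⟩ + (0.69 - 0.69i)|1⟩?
T†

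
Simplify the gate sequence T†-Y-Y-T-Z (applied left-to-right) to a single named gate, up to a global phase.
Z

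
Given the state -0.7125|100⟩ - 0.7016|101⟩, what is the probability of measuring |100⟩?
0.5077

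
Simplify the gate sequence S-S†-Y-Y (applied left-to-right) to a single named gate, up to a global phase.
I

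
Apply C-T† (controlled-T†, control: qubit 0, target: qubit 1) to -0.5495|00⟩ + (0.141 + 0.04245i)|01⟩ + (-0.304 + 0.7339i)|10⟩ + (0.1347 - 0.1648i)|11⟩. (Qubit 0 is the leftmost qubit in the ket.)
-0.5495|00⟩ + (0.141 + 0.04245i)|01⟩ + (-0.304 + 0.7339i)|10⟩ + (-0.02128 - 0.2118i)|11⟩

C-T† leaves the control-|0⟩ kets |00⟩, |01⟩ unchanged and applies T† to qubit 1 on the control-|1⟩ pair (|10⟩, |11⟩).
T† = [[1, 0], [0, (1/√2 - (1/√2)i)]].
With a = amp(|10⟩) = (-0.304 + 0.7339i) and b = amp(|11⟩) = (0.1347 - 0.1648i):
new amp(|10⟩) = (1)·a = (-0.304 + 0.7339i)
new amp(|11⟩) = (1/√2 - (1/√2)i)·b = (-0.02128 - 0.2118i)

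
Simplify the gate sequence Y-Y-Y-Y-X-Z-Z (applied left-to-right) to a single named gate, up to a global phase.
X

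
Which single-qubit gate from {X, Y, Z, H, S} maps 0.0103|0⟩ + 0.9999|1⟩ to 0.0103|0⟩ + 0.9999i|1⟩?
S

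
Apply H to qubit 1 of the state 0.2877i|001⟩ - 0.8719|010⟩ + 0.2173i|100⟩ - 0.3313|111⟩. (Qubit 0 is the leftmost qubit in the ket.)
-0.6165|000⟩ + 0.2034i|001⟩ + 0.6165|010⟩ + 0.2034i|011⟩ + 0.1537i|100⟩ - 0.2343|101⟩ + 0.1537i|110⟩ + 0.2343|111⟩

H on qubit 1 mixes each pair of kets that differ only in qubit 1: amplitudes (a, b) of (|…0…⟩, |…1…⟩) become ((a + b)/√2, (a − b)/√2). Kets absent from the input have amplitude 0.
(|000⟩, |010⟩): (a, b) = (0, -0.8719) → (-0.6165, 0.6165)
(|001⟩, |011⟩): (a, b) = (0.2877i, 0) → (0.2034i, 0.2034i)
(|100⟩, |110⟩): (a, b) = (0.2173i, 0) → (0.1537i, 0.1537i)
(|101⟩, |111⟩): (a, b) = (0, -0.3313) → (-0.2343, 0.2343)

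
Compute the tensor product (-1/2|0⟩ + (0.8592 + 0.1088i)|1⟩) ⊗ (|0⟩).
-1/2|00⟩ + (0.8592 + 0.1088i)|10⟩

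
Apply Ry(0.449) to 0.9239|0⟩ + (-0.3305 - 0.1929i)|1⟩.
(0.9743 + 0.04294i)|0⟩ + (-0.1165 - 0.1881i)|1⟩

Ry(0.449) = [[cos(θ/2), −sin(θ/2)], [sin(θ/2), cos(θ/2)]]; θ = 0.449, cos(θ/2) ≈ 0.974906, sin(θ/2) ≈ 0.222619.
With a = amp(|0⟩) = 0.9239 and b = amp(|1⟩) = (-0.3305 - 0.1929i):
new amp(|0⟩) = (0.974906)·a + (-0.222619)·b = (0.9743 + 0.04294i)
new amp(|1⟩) = (0.222619)·a + (0.974906)·b = (-0.1165 - 0.1881i)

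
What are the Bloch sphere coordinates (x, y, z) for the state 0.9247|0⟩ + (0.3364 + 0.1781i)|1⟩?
(0.6221, 0.3294, 0.7102)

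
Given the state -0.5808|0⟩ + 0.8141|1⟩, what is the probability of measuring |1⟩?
0.6628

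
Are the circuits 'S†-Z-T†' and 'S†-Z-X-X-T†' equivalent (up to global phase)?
Yes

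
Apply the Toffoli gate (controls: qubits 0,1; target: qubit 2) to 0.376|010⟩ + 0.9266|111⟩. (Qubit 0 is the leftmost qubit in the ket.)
0.376|010⟩ + 0.9266|110⟩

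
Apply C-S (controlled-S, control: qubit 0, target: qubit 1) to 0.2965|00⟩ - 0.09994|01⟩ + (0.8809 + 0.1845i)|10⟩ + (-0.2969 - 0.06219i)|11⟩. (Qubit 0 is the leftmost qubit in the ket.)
0.2965|00⟩ - 0.09994|01⟩ + (0.8809 + 0.1845i)|10⟩ + (0.06219 - 0.2969i)|11⟩

C-S leaves the control-|0⟩ kets |00⟩, |01⟩ unchanged and applies S to qubit 1 on the control-|1⟩ pair (|10⟩, |11⟩).
S = [[1, 0], [0, i]].
With a = amp(|10⟩) = (0.8809 + 0.1845i) and b = amp(|11⟩) = (-0.2969 - 0.06219i):
new amp(|10⟩) = (1)·a = (0.8809 + 0.1845i)
new amp(|11⟩) = (i)·b = (0.06219 - 0.2969i)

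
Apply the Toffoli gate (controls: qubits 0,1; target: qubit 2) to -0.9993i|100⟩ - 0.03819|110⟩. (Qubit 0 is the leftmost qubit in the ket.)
-0.9993i|100⟩ - 0.03819|111⟩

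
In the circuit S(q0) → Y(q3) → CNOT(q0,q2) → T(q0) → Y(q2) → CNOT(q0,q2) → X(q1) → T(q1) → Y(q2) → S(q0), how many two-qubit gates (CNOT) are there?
2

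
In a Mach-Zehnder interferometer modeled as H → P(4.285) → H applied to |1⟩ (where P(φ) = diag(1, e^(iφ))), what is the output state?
(0.7072 + 0.455i)|0⟩ + (0.2928 - 0.455i)|1⟩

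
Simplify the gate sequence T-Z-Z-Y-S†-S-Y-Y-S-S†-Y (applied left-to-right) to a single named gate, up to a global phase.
T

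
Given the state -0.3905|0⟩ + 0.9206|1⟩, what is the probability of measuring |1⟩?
0.8475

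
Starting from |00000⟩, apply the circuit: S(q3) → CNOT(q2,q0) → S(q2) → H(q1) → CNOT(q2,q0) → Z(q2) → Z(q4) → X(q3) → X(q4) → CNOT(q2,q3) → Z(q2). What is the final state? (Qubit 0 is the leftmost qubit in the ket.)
1/√2|00011⟩ + 1/√2|01011⟩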